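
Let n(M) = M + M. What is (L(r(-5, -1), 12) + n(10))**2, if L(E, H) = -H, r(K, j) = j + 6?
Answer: 64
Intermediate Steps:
r(K, j) = 6 + j
n(M) = 2*M
(L(r(-5, -1), 12) + n(10))**2 = (-1*12 + 2*10)**2 = (-12 + 20)**2 = 8**2 = 64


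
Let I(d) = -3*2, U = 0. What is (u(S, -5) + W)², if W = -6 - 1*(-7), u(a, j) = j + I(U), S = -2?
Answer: 100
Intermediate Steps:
I(d) = -6
u(a, j) = -6 + j (u(a, j) = j - 6 = -6 + j)
W = 1 (W = -6 + 7 = 1)
(u(S, -5) + W)² = ((-6 - 5) + 1)² = (-11 + 1)² = (-10)² = 100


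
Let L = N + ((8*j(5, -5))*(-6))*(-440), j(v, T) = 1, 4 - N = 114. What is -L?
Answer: -21010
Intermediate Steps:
N = -110 (N = 4 - 1*114 = 4 - 114 = -110)
L = 21010 (L = -110 + ((8*1)*(-6))*(-440) = -110 + (8*(-6))*(-440) = -110 - 48*(-440) = -110 + 21120 = 21010)
-L = -1*21010 = -21010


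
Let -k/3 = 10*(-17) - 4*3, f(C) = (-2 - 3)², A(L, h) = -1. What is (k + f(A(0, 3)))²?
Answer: 326041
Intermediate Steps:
f(C) = 25 (f(C) = (-5)² = 25)
k = 546 (k = -3*(10*(-17) - 4*3) = -3*(-170 - 12) = -3*(-182) = 546)
(k + f(A(0, 3)))² = (546 + 25)² = 571² = 326041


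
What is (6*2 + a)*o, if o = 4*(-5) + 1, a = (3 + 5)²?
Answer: -1444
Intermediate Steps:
a = 64 (a = 8² = 64)
o = -19 (o = -20 + 1 = -19)
(6*2 + a)*o = (6*2 + 64)*(-19) = (12 + 64)*(-19) = 76*(-19) = -1444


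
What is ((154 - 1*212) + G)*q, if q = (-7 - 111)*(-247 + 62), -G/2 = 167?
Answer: -8557360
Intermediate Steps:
G = -334 (G = -2*167 = -334)
q = 21830 (q = -118*(-185) = 21830)
((154 - 1*212) + G)*q = ((154 - 1*212) - 334)*21830 = ((154 - 212) - 334)*21830 = (-58 - 334)*21830 = -392*21830 = -8557360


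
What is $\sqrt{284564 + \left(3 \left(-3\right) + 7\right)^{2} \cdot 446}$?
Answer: $2 \sqrt{71587} \approx 535.12$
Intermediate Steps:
$\sqrt{284564 + \left(3 \left(-3\right) + 7\right)^{2} \cdot 446} = \sqrt{284564 + \left(-9 + 7\right)^{2} \cdot 446} = \sqrt{284564 + \left(-2\right)^{2} \cdot 446} = \sqrt{284564 + 4 \cdot 446} = \sqrt{284564 + 1784} = \sqrt{286348} = 2 \sqrt{71587}$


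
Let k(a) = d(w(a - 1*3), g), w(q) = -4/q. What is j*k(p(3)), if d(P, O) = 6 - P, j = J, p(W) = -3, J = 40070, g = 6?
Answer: 641120/3 ≈ 2.1371e+5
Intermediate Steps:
j = 40070
k(a) = 6 + 4/(-3 + a) (k(a) = 6 - (-4)/(a - 1*3) = 6 - (-4)/(a - 3) = 6 - (-4)/(-3 + a) = 6 + 4/(-3 + a))
j*k(p(3)) = 40070*(2*(-7 + 3*(-3))/(-3 - 3)) = 40070*(2*(-7 - 9)/(-6)) = 40070*(2*(-1/6)*(-16)) = 40070*(16/3) = 641120/3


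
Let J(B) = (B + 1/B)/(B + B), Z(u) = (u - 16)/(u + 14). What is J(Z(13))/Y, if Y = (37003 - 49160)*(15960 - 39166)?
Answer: 1/6880862 ≈ 1.4533e-7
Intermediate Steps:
Z(u) = (-16 + u)/(14 + u)
Y = 282115342 (Y = -12157*(-23206) = 282115342)
J(B) = (B + 1/B)/(2*B) (J(B) = (B + 1/B)/((2*B)) = (B + 1/B)*(1/(2*B)) = (B + 1/B)/(2*B))
J(Z(13))/Y = ((1 + ((-16 + 13)/(14 + 13))**2)/(2*((-16 + 13)/(14 + 13))**2))/282115342 = ((1 + (-3/27)**2)/(2*(-3/27)**2))*(1/282115342) = ((1 + ((1/27)*(-3))**2)/(2*((1/27)*(-3))**2))*(1/282115342) = ((1 + (-1/9)**2)/(2*(-1/9)**2))*(1/282115342) = ((1/2)*81*(1 + 1/81))*(1/282115342) = ((1/2)*81*(82/81))*(1/282115342) = 41*(1/282115342) = 1/6880862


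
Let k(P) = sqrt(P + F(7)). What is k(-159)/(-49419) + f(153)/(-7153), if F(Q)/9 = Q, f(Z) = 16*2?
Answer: -32/7153 - 4*I*sqrt(6)/49419 ≈ -0.0044736 - 0.00019826*I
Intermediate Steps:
f(Z) = 32
F(Q) = 9*Q
k(P) = sqrt(63 + P) (k(P) = sqrt(P + 9*7) = sqrt(P + 63) = sqrt(63 + P))
k(-159)/(-49419) + f(153)/(-7153) = sqrt(63 - 159)/(-49419) + 32/(-7153) = sqrt(-96)*(-1/49419) + 32*(-1/7153) = (4*I*sqrt(6))*(-1/49419) - 32/7153 = -4*I*sqrt(6)/49419 - 32/7153 = -32/7153 - 4*I*sqrt(6)/49419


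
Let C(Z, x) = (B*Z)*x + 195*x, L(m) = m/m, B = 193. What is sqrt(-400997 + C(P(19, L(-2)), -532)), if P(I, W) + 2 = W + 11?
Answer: 11*I*sqrt(12657) ≈ 1237.5*I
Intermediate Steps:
L(m) = 1
P(I, W) = 9 + W (P(I, W) = -2 + (W + 11) = -2 + (11 + W) = 9 + W)
C(Z, x) = 195*x + 193*Z*x (C(Z, x) = (193*Z)*x + 195*x = 193*Z*x + 195*x = 195*x + 193*Z*x)
sqrt(-400997 + C(P(19, L(-2)), -532)) = sqrt(-400997 - 532*(195 + 193*(9 + 1))) = sqrt(-400997 - 532*(195 + 193*10)) = sqrt(-400997 - 532*(195 + 1930)) = sqrt(-400997 - 532*2125) = sqrt(-400997 - 1130500) = sqrt(-1531497) = 11*I*sqrt(12657)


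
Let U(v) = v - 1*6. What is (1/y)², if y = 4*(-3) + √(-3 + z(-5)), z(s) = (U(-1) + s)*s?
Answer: (12 - √57)⁻² ≈ 0.050495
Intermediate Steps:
U(v) = -6 + v (U(v) = v - 6 = -6 + v)
z(s) = s*(-7 + s) (z(s) = ((-6 - 1) + s)*s = (-7 + s)*s = s*(-7 + s))
y = -12 + √57 (y = 4*(-3) + √(-3 - 5*(-7 - 5)) = -12 + √(-3 - 5*(-12)) = -12 + √(-3 + 60) = -12 + √57 ≈ -4.4502)
(1/y)² = (1/(-12 + √57))² = (-12 + √57)⁻²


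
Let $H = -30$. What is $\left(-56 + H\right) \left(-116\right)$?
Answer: $9976$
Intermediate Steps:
$\left(-56 + H\right) \left(-116\right) = \left(-56 - 30\right) \left(-116\right) = \left(-86\right) \left(-116\right) = 9976$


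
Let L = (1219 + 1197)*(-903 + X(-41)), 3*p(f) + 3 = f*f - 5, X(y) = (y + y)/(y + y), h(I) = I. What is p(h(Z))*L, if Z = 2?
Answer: 8716928/3 ≈ 2.9056e+6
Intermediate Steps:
X(y) = 1 (X(y) = (2*y)/((2*y)) = (2*y)*(1/(2*y)) = 1)
p(f) = -8/3 + f²/3 (p(f) = -1 + (f*f - 5)/3 = -1 + (f² - 5)/3 = -1 + (-5 + f²)/3 = -1 + (-5/3 + f²/3) = -8/3 + f²/3)
L = -2179232 (L = (1219 + 1197)*(-903 + 1) = 2416*(-902) = -2179232)
p(h(Z))*L = (-8/3 + (⅓)*2²)*(-2179232) = (-8/3 + (⅓)*4)*(-2179232) = (-8/3 + 4/3)*(-2179232) = -4/3*(-2179232) = 8716928/3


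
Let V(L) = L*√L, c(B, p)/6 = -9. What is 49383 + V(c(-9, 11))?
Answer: 49383 - 162*I*√6 ≈ 49383.0 - 396.82*I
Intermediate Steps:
c(B, p) = -54 (c(B, p) = 6*(-9) = -54)
V(L) = L^(3/2)
49383 + V(c(-9, 11)) = 49383 + (-54)^(3/2) = 49383 - 162*I*√6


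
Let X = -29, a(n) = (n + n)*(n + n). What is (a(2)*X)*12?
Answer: -5568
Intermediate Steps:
a(n) = 4*n² (a(n) = (2*n)*(2*n) = 4*n²)
(a(2)*X)*12 = ((4*2²)*(-29))*12 = ((4*4)*(-29))*12 = (16*(-29))*12 = -464*12 = -5568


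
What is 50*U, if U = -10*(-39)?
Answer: 19500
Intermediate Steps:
U = 390
50*U = 50*390 = 19500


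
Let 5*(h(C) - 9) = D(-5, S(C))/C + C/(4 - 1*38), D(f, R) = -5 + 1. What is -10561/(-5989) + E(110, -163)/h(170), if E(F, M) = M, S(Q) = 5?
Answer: -379001697/20350622 ≈ -18.624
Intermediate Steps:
D(f, R) = -4
h(C) = 9 - 4/(5*C) - C/170 (h(C) = 9 + (-4/C + C/(4 - 1*38))/5 = 9 + (-4/C + C/(4 - 38))/5 = 9 + (-4/C + C/(-34))/5 = 9 + (-4/C + C*(-1/34))/5 = 9 + (-4/C - C/34)/5 = 9 + (-4/(5*C) - C/170) = 9 - 4/(5*C) - C/170)
-10561/(-5989) + E(110, -163)/h(170) = -10561/(-5989) - 163*28900/(-136 + 170*(1530 - 1*170)) = -10561*(-1/5989) - 163*28900/(-136 + 170*(1530 - 170)) = 10561/5989 - 163*28900/(-136 + 170*1360) = 10561/5989 - 163*28900/(-136 + 231200) = 10561/5989 - 163/((1/170)*(1/170)*231064) = 10561/5989 - 163/3398/425 = 10561/5989 - 163*425/3398 = 10561/5989 - 69275/3398 = -379001697/20350622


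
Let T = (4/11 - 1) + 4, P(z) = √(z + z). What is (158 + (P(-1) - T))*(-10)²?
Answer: 170100/11 + 100*I*√2 ≈ 15464.0 + 141.42*I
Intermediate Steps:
P(z) = √2*√z (P(z) = √(2*z) = √2*√z)
T = 37/11 (T = (4*(1/11) - 1) + 4 = (4/11 - 1) + 4 = -7/11 + 4 = 37/11 ≈ 3.3636)
(158 + (P(-1) - T))*(-10)² = (158 + (√2*√(-1) - 1*37/11))*(-10)² = (158 + (√2*I - 37/11))*100 = (158 + (I*√2 - 37/11))*100 = (158 + (-37/11 + I*√2))*100 = (1701/11 + I*√2)*100 = 170100/11 + 100*I*√2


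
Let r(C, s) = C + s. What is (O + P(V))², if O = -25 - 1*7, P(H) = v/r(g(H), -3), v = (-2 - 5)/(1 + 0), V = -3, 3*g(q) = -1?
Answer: 89401/100 ≈ 894.01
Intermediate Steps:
g(q) = -⅓ (g(q) = (⅓)*(-1) = -⅓)
v = -7 (v = -7/1 = -7*1 = -7)
P(H) = 21/10 (P(H) = -7/(-⅓ - 3) = -7/(-10/3) = -7*(-3/10) = 21/10)
O = -32 (O = -25 - 7 = -32)
(O + P(V))² = (-32 + 21/10)² = (-299/10)² = 89401/100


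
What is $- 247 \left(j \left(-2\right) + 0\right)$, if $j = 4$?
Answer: $1976$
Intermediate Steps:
$- 247 \left(j \left(-2\right) + 0\right) = - 247 \left(4 \left(-2\right) + 0\right) = - 247 \left(-8 + 0\right) = \left(-247\right) \left(-8\right) = 1976$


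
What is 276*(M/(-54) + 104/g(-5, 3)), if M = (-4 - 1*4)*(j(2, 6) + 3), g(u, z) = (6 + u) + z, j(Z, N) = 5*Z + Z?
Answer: 23368/3 ≈ 7789.3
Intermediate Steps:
j(Z, N) = 6*Z
g(u, z) = 6 + u + z
M = -120 (M = (-4 - 1*4)*(6*2 + 3) = (-4 - 4)*(12 + 3) = -8*15 = -120)
276*(M/(-54) + 104/g(-5, 3)) = 276*(-120/(-54) + 104/(6 - 5 + 3)) = 276*(-120*(-1/54) + 104/4) = 276*(20/9 + 104*(1/4)) = 276*(20/9 + 26) = 276*(254/9) = 23368/3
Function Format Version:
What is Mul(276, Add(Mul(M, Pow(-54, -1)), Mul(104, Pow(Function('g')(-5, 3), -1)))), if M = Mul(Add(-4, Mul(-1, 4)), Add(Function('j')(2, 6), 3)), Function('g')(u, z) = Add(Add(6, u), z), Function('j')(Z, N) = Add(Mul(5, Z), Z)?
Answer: Rational(23368, 3) ≈ 7789.3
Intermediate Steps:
Function('j')(Z, N) = Mul(6, Z)
Function('g')(u, z) = Add(6, u, z)
M = -120 (M = Mul(Add(-4, Mul(-1, 4)), Add(Mul(6, 2), 3)) = Mul(Add(-4, -4), Add(12, 3)) = Mul(-8, 15) = -120)
Mul(276, Add(Mul(M, Pow(-54, -1)), Mul(104, Pow(Function('g')(-5, 3), -1)))) = Mul(276, Add(Mul(-120, Pow(-54, -1)), Mul(104, Pow(Add(6, -5, 3), -1)))) = Mul(276, Add(Mul(-120, Rational(-1, 54)), Mul(104, Pow(4, -1)))) = Mul(276, Add(Rational(20, 9), Mul(104, Rational(1, 4)))) = Mul(276, Add(Rational(20, 9), 26)) = Mul(276, Rational(254, 9)) = Rational(23368, 3)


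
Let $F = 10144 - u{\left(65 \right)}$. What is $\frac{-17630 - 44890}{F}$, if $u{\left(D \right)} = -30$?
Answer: $- \frac{31260}{5087} \approx -6.1451$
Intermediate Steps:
$F = 10174$ ($F = 10144 - -30 = 10144 + 30 = 10174$)
$\frac{-17630 - 44890}{F} = \frac{-17630 - 44890}{10174} = \left(-17630 - 44890\right) \frac{1}{10174} = \left(-62520\right) \frac{1}{10174} = - \frac{31260}{5087}$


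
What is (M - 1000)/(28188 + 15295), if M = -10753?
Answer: -11753/43483 ≈ -0.27029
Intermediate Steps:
(M - 1000)/(28188 + 15295) = (-10753 - 1000)/(28188 + 15295) = -11753/43483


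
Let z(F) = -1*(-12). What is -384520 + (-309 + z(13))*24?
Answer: -391648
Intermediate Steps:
z(F) = 12
-384520 + (-309 + z(13))*24 = -384520 + (-309 + 12)*24 = -384520 - 297*24 = -384520 - 7128 = -391648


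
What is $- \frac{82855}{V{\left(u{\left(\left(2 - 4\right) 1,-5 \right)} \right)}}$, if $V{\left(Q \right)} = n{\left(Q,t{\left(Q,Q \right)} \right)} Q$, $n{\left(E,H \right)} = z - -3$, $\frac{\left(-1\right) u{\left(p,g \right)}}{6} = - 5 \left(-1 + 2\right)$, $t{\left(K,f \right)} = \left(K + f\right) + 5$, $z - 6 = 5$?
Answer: $- \frac{16571}{84} \approx -197.27$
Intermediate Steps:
$z = 11$ ($z = 6 + 5 = 11$)
$t{\left(K,f \right)} = 5 + K + f$
$u{\left(p,g \right)} = 30$ ($u{\left(p,g \right)} = - 6 \left(- 5 \left(-1 + 2\right)\right) = - 6 \left(\left(-5\right) 1\right) = \left(-6\right) \left(-5\right) = 30$)
$n{\left(E,H \right)} = 14$ ($n{\left(E,H \right)} = 11 - -3 = 11 + 3 = 14$)
$V{\left(Q \right)} = 14 Q$
$- \frac{82855}{V{\left(u{\left(\left(2 - 4\right) 1,-5 \right)} \right)}} = - \frac{82855}{14 \cdot 30} = - \frac{82855}{420} = \left(-82855\right) \frac{1}{420} = - \frac{16571}{84}$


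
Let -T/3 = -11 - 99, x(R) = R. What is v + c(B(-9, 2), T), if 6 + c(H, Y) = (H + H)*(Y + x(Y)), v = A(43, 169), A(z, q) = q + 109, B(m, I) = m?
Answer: -11608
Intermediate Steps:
A(z, q) = 109 + q
T = 330 (T = -3*(-11 - 99) = -3*(-110) = 330)
v = 278 (v = 109 + 169 = 278)
c(H, Y) = -6 + 4*H*Y (c(H, Y) = -6 + (H + H)*(Y + Y) = -6 + (2*H)*(2*Y) = -6 + 4*H*Y)
v + c(B(-9, 2), T) = 278 + (-6 + 4*(-9)*330) = 278 + (-6 - 11880) = 278 - 11886 = -11608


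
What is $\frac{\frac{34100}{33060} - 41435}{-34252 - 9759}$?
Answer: $\frac{68490350}{72750183} \approx 0.94145$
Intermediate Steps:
$\frac{\frac{34100}{33060} - 41435}{-34252 - 9759} = \frac{34100 \cdot \frac{1}{33060} - 41435}{-44011} = \left(\frac{1705}{1653} - 41435\right) \left(- \frac{1}{44011}\right) = \left(- \frac{68490350}{1653}\right) \left(- \frac{1}{44011}\right) = \frac{68490350}{72750183}$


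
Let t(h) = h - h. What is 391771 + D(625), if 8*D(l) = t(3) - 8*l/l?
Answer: 391770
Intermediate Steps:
t(h) = 0
D(l) = -1 (D(l) = (0 - 8*l/l)/8 = (0 - 8*1)/8 = (0 - 8)/8 = (⅛)*(-8) = -1)
391771 + D(625) = 391771 - 1 = 391770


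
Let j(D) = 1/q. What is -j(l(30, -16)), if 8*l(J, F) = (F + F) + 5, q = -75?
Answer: 1/75 ≈ 0.013333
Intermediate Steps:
l(J, F) = 5/8 + F/4 (l(J, F) = ((F + F) + 5)/8 = (2*F + 5)/8 = (5 + 2*F)/8 = 5/8 + F/4)
j(D) = -1/75 (j(D) = 1/(-75) = -1/75)
-j(l(30, -16)) = -1*(-1/75) = 1/75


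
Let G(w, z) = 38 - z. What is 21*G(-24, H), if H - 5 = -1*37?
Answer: 1470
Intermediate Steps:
H = -32 (H = 5 - 1*37 = 5 - 37 = -32)
21*G(-24, H) = 21*(38 - 1*(-32)) = 21*(38 + 32) = 21*70 = 1470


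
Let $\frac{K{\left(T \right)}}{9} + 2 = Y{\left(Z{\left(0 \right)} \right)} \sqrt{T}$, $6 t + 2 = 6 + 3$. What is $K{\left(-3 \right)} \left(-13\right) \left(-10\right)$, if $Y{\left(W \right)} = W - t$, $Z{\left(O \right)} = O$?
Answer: $-2340 - 1365 i \sqrt{3} \approx -2340.0 - 2364.3 i$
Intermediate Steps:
$t = \frac{7}{6}$ ($t = - \frac{1}{3} + \frac{6 + 3}{6} = - \frac{1}{3} + \frac{1}{6} \cdot 9 = - \frac{1}{3} + \frac{3}{2} = \frac{7}{6} \approx 1.1667$)
$Y{\left(W \right)} = - \frac{7}{6} + W$ ($Y{\left(W \right)} = W - \frac{7}{6} = - \frac{7}{6} + W$)
$K{\left(T \right)} = -18 - \frac{21 \sqrt{T}}{2}$ ($K{\left(T \right)} = -18 + 9 \left(- \frac{7}{6} + 0\right) \sqrt{T} = -18 + 9 \left(- \frac{7 \sqrt{T}}{6}\right) = -18 - \frac{21 \sqrt{T}}{2}$)
$K{\left(-3 \right)} \left(-13\right) \left(-10\right) = \left(-18 - \frac{21 \sqrt{-3}}{2}\right) \left(-13\right) \left(-10\right) = \left(-18 - \frac{21 i \sqrt{3}}{2}\right) \left(-13\right) \left(-10\right) = \left(234 + \frac{273 i \sqrt{3}}{2}\right) \left(-10\right) = -2340 - 1365 i \sqrt{3}$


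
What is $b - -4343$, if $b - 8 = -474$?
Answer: $3877$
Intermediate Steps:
$b = -466$ ($b = 8 - 474 = -466$)
$b - -4343 = -466 - -4343 = -466 + 4343 = 3877$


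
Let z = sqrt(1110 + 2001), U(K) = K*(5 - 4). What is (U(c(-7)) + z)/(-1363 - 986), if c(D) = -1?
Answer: 1/2349 - sqrt(3111)/2349 ≈ -0.023319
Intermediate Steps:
U(K) = K (U(K) = K*1 = K)
z = sqrt(3111) ≈ 55.776
(U(c(-7)) + z)/(-1363 - 986) = (-1 + sqrt(3111))/(-1363 - 986) = (-1 + sqrt(3111))/(-2349) = (-1 + sqrt(3111))*(-1/2349) = 1/2349 - sqrt(3111)/2349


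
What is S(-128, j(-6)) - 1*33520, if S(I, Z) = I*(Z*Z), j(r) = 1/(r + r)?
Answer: -301688/9 ≈ -33521.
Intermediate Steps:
j(r) = 1/(2*r)
S(I, Z) = I*Z²
S(-128, j(-6)) - 1*33520 = -128*((½)/(-6))² - 1*33520 = -128*((½)*(-⅙))² - 33520 = -128*(-1/12)² - 33520 = -128*1/144 - 33520 = -8/9 - 33520 = -301688/9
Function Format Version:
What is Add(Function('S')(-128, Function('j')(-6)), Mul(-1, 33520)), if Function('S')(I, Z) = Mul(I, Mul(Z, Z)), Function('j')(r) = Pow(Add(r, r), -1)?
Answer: Rational(-301688, 9) ≈ -33521.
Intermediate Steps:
Function('j')(r) = Mul(Rational(1, 2), Pow(r, -1)) (Function('j')(r) = Pow(Mul(2, r), -1) = Mul(Rational(1, 2), Pow(r, -1)))
Function('S')(I, Z) = Mul(I, Pow(Z, 2))
Add(Function('S')(-128, Function('j')(-6)), Mul(-1, 33520)) = Add(Mul(-128, Pow(Mul(Rational(1, 2), Pow(-6, -1)), 2)), Mul(-1, 33520)) = Add(Mul(-128, Pow(Mul(Rational(1, 2), Rational(-1, 6)), 2)), -33520) = Add(Mul(-128, Pow(Rational(-1, 12), 2)), -33520) = Add(Mul(-128, Rational(1, 144)), -33520) = Add(Rational(-8, 9), -33520) = Rational(-301688, 9)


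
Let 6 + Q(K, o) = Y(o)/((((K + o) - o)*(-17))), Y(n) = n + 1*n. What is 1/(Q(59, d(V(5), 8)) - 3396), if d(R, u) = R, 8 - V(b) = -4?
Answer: -1003/3412230 ≈ -0.00029394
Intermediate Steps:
V(b) = 12 (V(b) = 8 - 1*(-4) = 8 + 4 = 12)
Y(n) = 2*n (Y(n) = n + n = 2*n)
Q(K, o) = -6 - 2*o/(17*K) (Q(K, o) = -6 + (2*o)/((((K + o) - o)*(-17))) = -6 + (2*o)/((K*(-17))) = -6 + (2*o)/((-17*K)) = -6 + (2*o)*(-1/(17*K)) = -6 - 2*o/(17*K))
1/(Q(59, d(V(5), 8)) - 3396) = 1/((-6 - 2/17*12/59) - 3396) = 1/((-6 - 2/17*12*1/59) - 3396) = 1/((-6 - 24/1003) - 3396) = 1/(-6042/1003 - 3396) = 1/(-3412230/1003) = -1003/3412230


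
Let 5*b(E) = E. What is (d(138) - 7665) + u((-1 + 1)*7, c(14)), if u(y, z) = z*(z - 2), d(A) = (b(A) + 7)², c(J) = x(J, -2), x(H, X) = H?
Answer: -157496/25 ≈ -6299.8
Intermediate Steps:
c(J) = J
b(E) = E/5
d(A) = (7 + A/5)² (d(A) = (A/5 + 7)² = (7 + A/5)²)
u(y, z) = z*(-2 + z)
(d(138) - 7665) + u((-1 + 1)*7, c(14)) = ((35 + 138)²/25 - 7665) + 14*(-2 + 14) = ((1/25)*173² - 7665) + 14*12 = ((1/25)*29929 - 7665) + 168 = (29929/25 - 7665) + 168 = -161696/25 + 168 = -157496/25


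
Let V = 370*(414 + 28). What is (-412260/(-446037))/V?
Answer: 6871/1215748183 ≈ 5.6517e-6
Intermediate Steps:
V = 163540 (V = 370*442 = 163540)
(-412260/(-446037))/V = -412260/(-446037)/163540 = -412260*(-1/446037)*(1/163540) = (137420/148679)*(1/163540) = 6871/1215748183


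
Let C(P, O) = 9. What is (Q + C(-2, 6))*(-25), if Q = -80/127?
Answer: -26575/127 ≈ -209.25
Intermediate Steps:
Q = -80/127 (Q = -80*1/127 = -80/127 ≈ -0.62992)
(Q + C(-2, 6))*(-25) = (-80/127 + 9)*(-25) = (1063/127)*(-25) = -26575/127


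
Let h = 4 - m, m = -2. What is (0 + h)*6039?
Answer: 36234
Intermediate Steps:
h = 6 (h = 4 - 1*(-2) = 4 + 2 = 6)
(0 + h)*6039 = (0 + 6)*6039 = 6*6039 = 36234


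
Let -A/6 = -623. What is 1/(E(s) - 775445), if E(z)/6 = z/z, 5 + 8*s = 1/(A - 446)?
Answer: -1/775439 ≈ -1.2896e-6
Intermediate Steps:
A = 3738 (A = -6*(-623) = 3738)
s = -16459/26336 (s = -5/8 + 1/(8*(3738 - 446)) = -5/8 + (1/8)/3292 = -5/8 + (1/8)*(1/3292) = -5/8 + 1/26336 = -16459/26336 ≈ -0.62496)
E(z) = 6 (E(z) = 6*(z/z) = 6*1 = 6)
1/(E(s) - 775445) = 1/(6 - 775445) = 1/(-775439) = -1/775439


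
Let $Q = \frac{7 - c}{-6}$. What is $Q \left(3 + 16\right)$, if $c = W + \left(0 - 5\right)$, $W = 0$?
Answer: $-38$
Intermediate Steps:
$c = -5$ ($c = 0 + \left(0 - 5\right) = 0 - 5 = -5$)
$Q = -2$ ($Q = \frac{7 - -5}{-6} = \left(7 + 5\right) \left(- \frac{1}{6}\right) = 12 \left(- \frac{1}{6}\right) = -2$)
$Q \left(3 + 16\right) = - 2 \left(3 + 16\right) = \left(-2\right) 19 = -38$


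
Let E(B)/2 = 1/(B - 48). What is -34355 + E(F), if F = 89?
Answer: -1408553/41 ≈ -34355.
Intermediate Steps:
E(B) = 2/(-48 + B) (E(B) = 2/(B - 48) = 2/(-48 + B))
-34355 + E(F) = -34355 + 2/(-48 + 89) = -34355 + 2/41 = -1408553/41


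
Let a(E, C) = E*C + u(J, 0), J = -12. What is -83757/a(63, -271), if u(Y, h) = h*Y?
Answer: 27919/5691 ≈ 4.9058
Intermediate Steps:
u(Y, h) = Y*h
a(E, C) = C*E (a(E, C) = E*C - 12*0 = C*E + 0 = C*E)
-83757/a(63, -271) = -83757/((-271*63)) = -83757/(-17073) = -83757*(-1/17073) = 27919/5691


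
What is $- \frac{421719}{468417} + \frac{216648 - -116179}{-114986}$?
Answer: $- \frac{68131201931}{17953799054} \approx -3.7948$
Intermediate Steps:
$- \frac{421719}{468417} + \frac{216648 - -116179}{-114986} = \left(-421719\right) \frac{1}{468417} + \left(216648 + 116179\right) \left(- \frac{1}{114986}\right) = - \frac{140573}{156139} + 332827 \left(- \frac{1}{114986}\right) = - \frac{140573}{156139} - \frac{332827}{114986} = - \frac{68131201931}{17953799054}$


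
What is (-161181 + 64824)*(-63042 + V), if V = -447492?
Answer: 49193524638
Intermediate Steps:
(-161181 + 64824)*(-63042 + V) = (-161181 + 64824)*(-63042 - 447492) = -96357*(-510534) = 49193524638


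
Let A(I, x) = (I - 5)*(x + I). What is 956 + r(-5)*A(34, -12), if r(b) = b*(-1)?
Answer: 4146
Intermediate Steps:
A(I, x) = (-5 + I)*(I + x)
r(b) = -b
956 + r(-5)*A(34, -12) = 956 + (-1*(-5))*(34² - 5*34 - 5*(-12) + 34*(-12)) = 956 + 5*(1156 - 170 + 60 - 408) = 956 + 5*638 = 956 + 3190 = 4146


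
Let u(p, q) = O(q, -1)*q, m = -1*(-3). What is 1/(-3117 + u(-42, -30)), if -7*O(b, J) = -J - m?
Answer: -7/21879 ≈ -0.00031994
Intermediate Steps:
m = 3
O(b, J) = 3/7 + J/7 (O(b, J) = -(-J - 1*3)/7 = -(-J - 3)/7 = -(-3 - J)/7 = 3/7 + J/7)
u(p, q) = 2*q/7 (u(p, q) = (3/7 + (1/7)*(-1))*q = (3/7 - 1/7)*q = 2*q/7)
1/(-3117 + u(-42, -30)) = 1/(-3117 + (2/7)*(-30)) = 1/(-3117 - 60/7) = 1/(-21879/7) = -7/21879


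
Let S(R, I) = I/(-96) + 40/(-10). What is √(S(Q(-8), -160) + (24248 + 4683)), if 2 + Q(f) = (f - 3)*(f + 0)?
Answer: √260358/3 ≈ 170.08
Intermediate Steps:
Q(f) = -2 + f*(-3 + f) (Q(f) = -2 + (f - 3)*(f + 0) = -2 + (-3 + f)*f = -2 + f*(-3 + f))
S(R, I) = -4 - I/96 (S(R, I) = I*(-1/96) + 40*(-⅒) = -I/96 - 4 = -4 - I/96)
√(S(Q(-8), -160) + (24248 + 4683)) = √((-4 - 1/96*(-160)) + (24248 + 4683)) = √((-4 + 5/3) + 28931) = √(-7/3 + 28931) = √(86786/3) = √260358/3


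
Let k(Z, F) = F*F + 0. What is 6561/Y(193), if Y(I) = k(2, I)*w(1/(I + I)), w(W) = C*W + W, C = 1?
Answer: 6561/193 ≈ 33.995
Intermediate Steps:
w(W) = 2*W (w(W) = 1*W + W = W + W = 2*W)
k(Z, F) = F² (k(Z, F) = F² + 0 = F²)
Y(I) = I (Y(I) = I²*(2/(I + I)) = I²*(2/((2*I))) = I²*(2*(1/(2*I))) = I²/I = I)
6561/Y(193) = 6561/193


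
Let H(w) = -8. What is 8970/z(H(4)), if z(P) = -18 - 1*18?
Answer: -1495/6 ≈ -249.17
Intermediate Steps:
z(P) = -36 (z(P) = -18 - 18 = -36)
8970/z(H(4)) = 8970/(-36) = 8970*(-1/36) = -1495/6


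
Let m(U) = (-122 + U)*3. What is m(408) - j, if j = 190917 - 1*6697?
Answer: -183362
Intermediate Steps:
j = 184220 (j = 190917 - 6697 = 184220)
m(U) = -366 + 3*U
m(408) - j = (-366 + 3*408) - 1*184220 = (-366 + 1224) - 184220 = 858 - 184220 = -183362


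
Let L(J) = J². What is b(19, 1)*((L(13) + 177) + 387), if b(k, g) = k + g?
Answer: 14660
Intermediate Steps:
b(k, g) = g + k
b(19, 1)*((L(13) + 177) + 387) = (1 + 19)*((13² + 177) + 387) = 20*((169 + 177) + 387) = 20*(346 + 387) = 20*733 = 14660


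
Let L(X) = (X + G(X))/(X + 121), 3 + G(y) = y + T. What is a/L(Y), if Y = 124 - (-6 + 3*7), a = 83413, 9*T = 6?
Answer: 57554970/647 ≈ 88957.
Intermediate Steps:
T = ⅔ (T = (⅑)*6 = ⅔ ≈ 0.66667)
Y = 109 (Y = 124 - (-6 + 21) = 124 - 1*15 = 124 - 15 = 109)
G(y) = -7/3 + y (G(y) = -3 + (y + ⅔) = -3 + (⅔ + y) = -7/3 + y)
L(X) = (-7/3 + 2*X)/(121 + X) (L(X) = (X + (-7/3 + X))/(X + 121) = (-7/3 + 2*X)/(121 + X))
a/L(Y) = 83413/(((-7 + 6*109)/(3*(121 + 109)))) = 83413/(((⅓)*(-7 + 654)/230)) = 83413/(((⅓)*(1/230)*647)) = 83413/(647/690) = 83413*(690/647) = 57554970/647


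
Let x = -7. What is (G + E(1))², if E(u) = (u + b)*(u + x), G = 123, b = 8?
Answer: 4761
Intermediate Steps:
E(u) = (-7 + u)*(8 + u) (E(u) = (u + 8)*(u - 7) = (8 + u)*(-7 + u) = (-7 + u)*(8 + u))
(G + E(1))² = (123 + (-56 + 1 + 1²))² = (123 + (-56 + 1 + 1))² = (123 - 54)² = 69² = 4761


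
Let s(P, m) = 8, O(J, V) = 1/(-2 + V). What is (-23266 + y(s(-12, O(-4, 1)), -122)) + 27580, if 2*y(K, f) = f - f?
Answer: 4314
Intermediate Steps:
y(K, f) = 0 (y(K, f) = (f - f)/2 = (1/2)*0 = 0)
(-23266 + y(s(-12, O(-4, 1)), -122)) + 27580 = (-23266 + 0) + 27580 = -23266 + 27580 = 4314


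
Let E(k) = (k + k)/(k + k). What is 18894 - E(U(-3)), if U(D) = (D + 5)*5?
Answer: 18893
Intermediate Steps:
U(D) = 25 + 5*D (U(D) = (5 + D)*5 = 25 + 5*D)
E(k) = 1 (E(k) = (2*k)/((2*k)) = (2*k)*(1/(2*k)) = 1)
18894 - E(U(-3)) = 18894 - 1*1 = 18894 - 1 = 18893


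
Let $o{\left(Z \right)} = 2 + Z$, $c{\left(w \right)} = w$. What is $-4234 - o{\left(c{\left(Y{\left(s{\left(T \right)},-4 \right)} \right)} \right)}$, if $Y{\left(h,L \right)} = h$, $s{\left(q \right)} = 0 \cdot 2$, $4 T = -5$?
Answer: $-4236$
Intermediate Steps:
$T = - \frac{5}{4}$ ($T = \frac{1}{4} \left(-5\right) = - \frac{5}{4} \approx -1.25$)
$s{\left(q \right)} = 0$
$-4234 - o{\left(c{\left(Y{\left(s{\left(T \right)},-4 \right)} \right)} \right)} = -4234 - \left(2 + 0\right) = -4234 - 2 = -4236$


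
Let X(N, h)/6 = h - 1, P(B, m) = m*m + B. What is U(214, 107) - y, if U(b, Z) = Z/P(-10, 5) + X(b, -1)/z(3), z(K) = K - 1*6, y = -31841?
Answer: 477782/15 ≈ 31852.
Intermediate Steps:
P(B, m) = B + m² (P(B, m) = m² + B = B + m²)
z(K) = -6 + K (z(K) = K - 6 = -6 + K)
X(N, h) = -6 + 6*h (X(N, h) = 6*(h - 1) = 6*(-1 + h) = -6 + 6*h)
U(b, Z) = 4 + Z/15 (U(b, Z) = Z/(-10 + 5²) + (-6 + 6*(-1))/(-6 + 3) = Z/(-10 + 25) + (-6 - 6)/(-3) = Z/15 - 12*(-⅓) = Z*(1/15) + 4 = Z/15 + 4 = 4 + Z/15)
U(214, 107) - y = (4 + (1/15)*107) - 1*(-31841) = (4 + 107/15) + 31841 = 167/15 + 31841 = 477782/15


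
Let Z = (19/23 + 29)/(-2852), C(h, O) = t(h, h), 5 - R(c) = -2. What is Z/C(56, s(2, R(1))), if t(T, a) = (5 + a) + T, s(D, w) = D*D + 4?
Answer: -343/3837366 ≈ -8.9384e-5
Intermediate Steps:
R(c) = 7 (R(c) = 5 - 1*(-2) = 5 + 2 = 7)
s(D, w) = 4 + D² (s(D, w) = D² + 4 = 4 + D²)
t(T, a) = 5 + T + a
C(h, O) = 5 + 2*h (C(h, O) = 5 + h + h = 5 + 2*h)
Z = -343/32798 (Z = ((1/23)*19 + 29)*(-1/2852) = (19/23 + 29)*(-1/2852) = (686/23)*(-1/2852) = -343/32798 ≈ -0.010458)
Z/C(56, s(2, R(1))) = -343/(32798*(5 + 2*56)) = -343/(32798*(5 + 112)) = -343/32798/117 = -343/32798*1/117 = -343/3837366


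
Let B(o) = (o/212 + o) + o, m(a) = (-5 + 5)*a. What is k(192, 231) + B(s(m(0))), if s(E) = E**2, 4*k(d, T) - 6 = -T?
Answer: -225/4 ≈ -56.250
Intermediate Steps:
k(d, T) = 3/2 - T/4 (k(d, T) = 3/2 + (-T)/4 = 3/2 - T/4)
m(a) = 0 (m(a) = 0*a = 0)
B(o) = 425*o/212 (B(o) = (o*(1/212) + o) + o = (o/212 + o) + o = 213*o/212 + o = 425*o/212)
k(192, 231) + B(s(m(0))) = (3/2 - 1/4*231) + (425/212)*0**2 = (3/2 - 231/4) + (425/212)*0 = -225/4 + 0 = -225/4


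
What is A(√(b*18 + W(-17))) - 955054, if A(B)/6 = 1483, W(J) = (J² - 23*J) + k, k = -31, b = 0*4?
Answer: -946156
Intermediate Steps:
b = 0
W(J) = -31 + J² - 23*J (W(J) = (J² - 23*J) - 31 = -31 + J² - 23*J)
A(B) = 8898 (A(B) = 6*1483 = 8898)
A(√(b*18 + W(-17))) - 955054 = 8898 - 955054 = -946156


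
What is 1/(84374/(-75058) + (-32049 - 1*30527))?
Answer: -37529/2348456891 ≈ -1.5980e-5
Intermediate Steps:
1/(84374/(-75058) + (-32049 - 1*30527)) = 1/(84374*(-1/75058) + (-32049 - 30527)) = 1/(-42187/37529 - 62576) = 1/(-2348456891/37529) = -37529/2348456891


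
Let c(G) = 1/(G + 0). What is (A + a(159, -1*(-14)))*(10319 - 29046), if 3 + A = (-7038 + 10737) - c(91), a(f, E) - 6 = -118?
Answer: -6107679961/91 ≈ -6.7117e+7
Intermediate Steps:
a(f, E) = -112 (a(f, E) = 6 - 118 = -112)
c(G) = 1/G
A = 336335/91 (A = -3 + ((-7038 + 10737) - 1/91) = -3 + (3699 - 1*1/91) = -3 + (3699 - 1/91) = -3 + 336608/91 = 336335/91 ≈ 3696.0)
(A + a(159, -1*(-14)))*(10319 - 29046) = (336335/91 - 112)*(10319 - 29046) = (326143/91)*(-18727) = -6107679961/91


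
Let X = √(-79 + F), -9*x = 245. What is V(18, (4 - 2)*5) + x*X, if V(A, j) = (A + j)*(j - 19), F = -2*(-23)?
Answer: -252 - 245*I*√33/9 ≈ -252.0 - 156.38*I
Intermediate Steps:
F = 46
x = -245/9 (x = -⅑*245 = -245/9 ≈ -27.222)
X = I*√33 (X = √(-79 + 46) = √(-33) = I*√33 ≈ 5.7446*I)
V(A, j) = (-19 + j)*(A + j) (V(A, j) = (A + j)*(-19 + j) = (-19 + j)*(A + j))
V(18, (4 - 2)*5) + x*X = (((4 - 2)*5)² - 19*18 - 19*(4 - 2)*5 + 18*((4 - 2)*5)) - 245*I*√33/9 = ((2*5)² - 342 - 38*5 + 18*(2*5)) - 245*I*√33/9 = (10² - 342 - 19*10 + 18*10) - 245*I*√33/9 = (100 - 342 - 190 + 180) - 245*I*√33/9 = -252 - 245*I*√33/9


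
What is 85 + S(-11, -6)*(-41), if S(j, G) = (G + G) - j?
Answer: 126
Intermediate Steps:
S(j, G) = -j + 2*G (S(j, G) = 2*G - j = -j + 2*G)
85 + S(-11, -6)*(-41) = 85 + (-1*(-11) + 2*(-6))*(-41) = 85 + (11 - 12)*(-41) = 85 - 1*(-41) = 85 + 41 = 126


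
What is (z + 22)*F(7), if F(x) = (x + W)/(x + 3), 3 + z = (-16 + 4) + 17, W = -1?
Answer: 72/5 ≈ 14.400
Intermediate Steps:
z = 2 (z = -3 + ((-16 + 4) + 17) = -3 + (-12 + 17) = -3 + 5 = 2)
F(x) = (-1 + x)/(3 + x) (F(x) = (x - 1)/(x + 3) = (-1 + x)/(3 + x))
(z + 22)*F(7) = (2 + 22)*((-1 + 7)/(3 + 7)) = 24*(6/10) = 24*((⅒)*6) = 24*(⅗) = 72/5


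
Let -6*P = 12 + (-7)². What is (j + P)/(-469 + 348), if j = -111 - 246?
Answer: 2203/726 ≈ 3.0344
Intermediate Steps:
P = -61/6 (P = -(12 + (-7)²)/6 = -(12 + 49)/6 = -⅙*61 = -61/6 ≈ -10.167)
j = -357
(j + P)/(-469 + 348) = (-357 - 61/6)/(-469 + 348) = -2203/6/(-121) = -2203/6*(-1/121) = 2203/726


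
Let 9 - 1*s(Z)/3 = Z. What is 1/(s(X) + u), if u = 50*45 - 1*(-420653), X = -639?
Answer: 1/424847 ≈ 2.3538e-6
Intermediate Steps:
s(Z) = 27 - 3*Z
u = 422903 (u = 2250 + 420653 = 422903)
1/(s(X) + u) = 1/((27 - 3*(-639)) + 422903) = 1/((27 + 1917) + 422903) = 1/(1944 + 422903) = 1/424847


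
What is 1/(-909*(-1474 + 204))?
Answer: 1/1154430 ≈ 8.6623e-7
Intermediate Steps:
1/(-909*(-1474 + 204)) = 1/(-909*(-1270)) = 1/1154430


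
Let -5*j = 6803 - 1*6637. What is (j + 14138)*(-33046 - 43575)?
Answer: -5403619404/5 ≈ -1.0807e+9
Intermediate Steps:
j = -166/5 (j = -(6803 - 1*6637)/5 = -(6803 - 6637)/5 = -1/5*166 = -166/5 ≈ -33.200)
(j + 14138)*(-33046 - 43575) = (-166/5 + 14138)*(-33046 - 43575) = (70524/5)*(-76621) = -5403619404/5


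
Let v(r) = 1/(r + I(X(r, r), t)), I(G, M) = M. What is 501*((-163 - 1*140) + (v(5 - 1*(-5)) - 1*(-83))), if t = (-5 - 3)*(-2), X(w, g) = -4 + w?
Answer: -2865219/26 ≈ -1.1020e+5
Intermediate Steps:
t = 16 (t = -8*(-2) = 16)
v(r) = 1/(16 + r) (v(r) = 1/(r + 16) = 1/(16 + r))
501*((-163 - 1*140) + (v(5 - 1*(-5)) - 1*(-83))) = 501*((-163 - 1*140) + (1/(16 + (5 - 1*(-5))) - 1*(-83))) = 501*((-163 - 140) + (1/(16 + (5 + 5)) + 83)) = 501*(-303 + (1/(16 + 10) + 83)) = 501*(-303 + (1/26 + 83)) = 501*(-303 + 2159/26) = 501*(-5719/26) = -2865219/26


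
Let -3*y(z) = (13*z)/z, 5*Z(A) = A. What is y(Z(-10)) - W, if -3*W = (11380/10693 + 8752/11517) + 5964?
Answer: 733097921827/369453843 ≈ 1984.3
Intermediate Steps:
Z(A) = A/5
y(z) = -13/3 (y(z) = -13*z/(3*z) = -⅓*13 = -13/3)
W = -734698888480/369453843 (W = -((11380/10693 + 8752/11517) + 5964)/3 = -(224648596/123151281 + 5964)/3 = -⅓*734698888480/123151281 = -734698888480/369453843 ≈ -1988.6)
y(Z(-10)) - W = -13/3 - 1*(-734698888480/369453843) = -13/3 + 734698888480/369453843 = 733097921827/369453843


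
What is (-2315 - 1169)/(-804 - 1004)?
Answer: 871/452 ≈ 1.9270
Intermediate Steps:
(-2315 - 1169)/(-804 - 1004) = -3484/(-1808) = -3484*(-1/1808) = 871/452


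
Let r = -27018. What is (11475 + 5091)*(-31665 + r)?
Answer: -972142578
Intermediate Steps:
(11475 + 5091)*(-31665 + r) = (11475 + 5091)*(-31665 - 27018) = 16566*(-58683) = -972142578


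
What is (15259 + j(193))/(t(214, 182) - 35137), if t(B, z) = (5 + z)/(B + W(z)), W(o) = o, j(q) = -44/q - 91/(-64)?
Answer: -339289047/781211504 ≈ -0.43431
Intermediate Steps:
j(q) = 91/64 - 44/q (j(q) = -44/q - 91*(-1/64) = -44/q + 91/64 = 91/64 - 44/q)
t(B, z) = (5 + z)/(B + z)
(15259 + j(193))/(t(214, 182) - 35137) = (15259 + (91/64 - 44/193))/((5 + 182)/(214 + 182) - 35137) = (15259 + (91/64 - 44*1/193))/(187/396 - 35137) = (15259 + (91/64 - 44/193))/((1/396)*187 - 35137) = (15259 + 14747/12352)/(17/36 - 35137) = 188493915/(12352*(-1264915/36)) = (188493915/12352)*(-36/1264915) = -339289047/781211504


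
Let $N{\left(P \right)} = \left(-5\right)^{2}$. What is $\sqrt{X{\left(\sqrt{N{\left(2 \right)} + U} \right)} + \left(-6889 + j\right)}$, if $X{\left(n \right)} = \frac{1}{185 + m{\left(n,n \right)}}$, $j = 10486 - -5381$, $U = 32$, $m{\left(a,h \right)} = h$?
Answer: $\frac{\sqrt{1660931 + 8978 \sqrt{57}}}{\sqrt{185 + \sqrt{57}}} \approx 94.752$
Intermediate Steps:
$N{\left(P \right)} = 25$
$j = 15867$ ($j = 10486 + 5381 = 15867$)
$X{\left(n \right)} = \frac{1}{185 + n}$
$\sqrt{X{\left(\sqrt{N{\left(2 \right)} + U} \right)} + \left(-6889 + j\right)} = \sqrt{\frac{1}{185 + \sqrt{25 + 32}} + \left(-6889 + 15867\right)} = \sqrt{\frac{1}{185 + \sqrt{57}} + 8978} = \sqrt{8978 + \frac{1}{185 + \sqrt{57}}}$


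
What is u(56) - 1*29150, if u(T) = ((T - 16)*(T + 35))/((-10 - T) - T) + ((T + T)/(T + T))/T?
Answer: -99678259/3416 ≈ -29180.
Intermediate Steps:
u(T) = 1/T + (-16 + T)*(35 + T)/(-10 - 2*T) (u(T) = ((-16 + T)*(35 + T))/(-10 - 2*T) + ((2*T)/((2*T)))/T = (-16 + T)*(35 + T)/(-10 - 2*T) + ((2*T)*(1/(2*T)))/T = (-16 + T)*(35 + T)/(-10 - 2*T) + 1/T = 1/T + (-16 + T)*(35 + T)/(-10 - 2*T))
u(56) - 1*29150 = (½)*(10 - 1*56³ - 19*56² + 562*56)/(56*(5 + 56)) - 1*29150 = (½)*(1/56)*(10 - 1*175616 - 19*3136 + 31472)/61 - 29150 = (½)*(1/56)*(1/61)*(10 - 175616 - 59584 + 31472) - 29150 = (½)*(1/56)*(1/61)*(-203718) - 29150 = -101859/3416 - 29150 = -99678259/3416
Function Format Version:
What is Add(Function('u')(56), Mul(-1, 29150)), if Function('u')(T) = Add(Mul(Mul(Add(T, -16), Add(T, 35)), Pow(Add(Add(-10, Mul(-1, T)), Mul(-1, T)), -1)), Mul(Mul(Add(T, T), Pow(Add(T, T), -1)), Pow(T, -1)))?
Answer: Rational(-99678259, 3416) ≈ -29180.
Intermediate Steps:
Function('u')(T) = Add(Pow(T, -1), Mul(Pow(Add(-10, Mul(-2, T)), -1), Add(-16, T), Add(35, T))) (Function('u')(T) = Add(Mul(Mul(Add(-16, T), Add(35, T)), Pow(Add(-10, Mul(-2, T)), -1)), Mul(Mul(Mul(2, T), Pow(Mul(2, T), -1)), Pow(T, -1))) = Add(Mul(Pow(Add(-10, Mul(-2, T)), -1), Add(-16, T), Add(35, T)), Mul(Mul(Mul(2, T), Mul(Rational(1, 2), Pow(T, -1))), Pow(T, -1))) = Add(Mul(Pow(Add(-10, Mul(-2, T)), -1), Add(-16, T), Add(35, T)), Mul(1, Pow(T, -1))) = Add(Mul(Pow(Add(-10, Mul(-2, T)), -1), Add(-16, T), Add(35, T)), Pow(T, -1)) = Add(Pow(T, -1), Mul(Pow(Add(-10, Mul(-2, T)), -1), Add(-16, T), Add(35, T))))
Add(Function('u')(56), Mul(-1, 29150)) = Add(Mul(Rational(1, 2), Pow(56, -1), Pow(Add(5, 56), -1), Add(10, Mul(-1, Pow(56, 3)), Mul(-19, Pow(56, 2)), Mul(562, 56))), Mul(-1, 29150)) = Add(Mul(Rational(1, 2), Rational(1, 56), Pow(61, -1), Add(10, Mul(-1, 175616), Mul(-19, 3136), 31472)), -29150) = Add(Mul(Rational(1, 2), Rational(1, 56), Rational(1, 61), Add(10, -175616, -59584, 31472)), -29150) = Add(Mul(Rational(1, 2), Rational(1, 56), Rational(1, 61), -203718), -29150) = Add(Rational(-101859, 3416), -29150) = Rational(-99678259, 3416)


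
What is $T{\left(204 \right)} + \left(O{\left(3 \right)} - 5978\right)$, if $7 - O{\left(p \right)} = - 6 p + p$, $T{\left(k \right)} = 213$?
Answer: $-5743$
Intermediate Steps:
$O{\left(p \right)} = 7 + 5 p$ ($O{\left(p \right)} = 7 - \left(- 6 p + p\right) = 7 - - 5 p = 7 + 5 p$)
$T{\left(204 \right)} + \left(O{\left(3 \right)} - 5978\right) = 213 + \left(\left(7 + 5 \cdot 3\right) - 5978\right) = 213 + \left(\left(7 + 15\right) - 5978\right) = 213 + \left(22 - 5978\right) = 213 - 5956 = -5743$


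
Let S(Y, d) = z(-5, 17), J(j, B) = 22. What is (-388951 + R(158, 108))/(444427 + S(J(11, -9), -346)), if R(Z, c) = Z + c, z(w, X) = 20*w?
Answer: -388685/444327 ≈ -0.87477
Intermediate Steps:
S(Y, d) = -100 (S(Y, d) = 20*(-5) = -100)
(-388951 + R(158, 108))/(444427 + S(J(11, -9), -346)) = (-388951 + (158 + 108))/(444427 - 100) = (-388951 + 266)/444327 = -388685*1/444327 = -388685/444327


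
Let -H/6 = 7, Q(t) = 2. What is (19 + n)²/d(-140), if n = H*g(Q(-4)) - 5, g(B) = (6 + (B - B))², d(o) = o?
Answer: -80143/5 ≈ -16029.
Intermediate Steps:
g(B) = 36 (g(B) = (6 + 0)² = 6² = 36)
H = -42 (H = -6*7 = -42)
n = -1517 (n = -42*36 - 5 = -1512 - 5 = -1517)
(19 + n)²/d(-140) = (19 - 1517)²/(-140) = (-1498)²*(-1/140) = 2244004*(-1/140) = -80143/5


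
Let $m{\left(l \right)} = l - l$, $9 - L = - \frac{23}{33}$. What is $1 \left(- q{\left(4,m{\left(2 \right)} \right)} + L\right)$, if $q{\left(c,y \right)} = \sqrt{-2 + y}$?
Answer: $\frac{320}{33} - i \sqrt{2} \approx 9.697 - 1.4142 i$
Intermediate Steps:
$L = \frac{320}{33}$ ($L = 9 - - \frac{23}{33} = 9 + \frac{23}{33} = \frac{320}{33} \approx 9.697$)
$m{\left(l \right)} = 0$
$1 \left(- q{\left(4,m{\left(2 \right)} \right)} + L\right) = 1 \left(- \sqrt{-2 + 0} + \frac{320}{33}\right) = 1 \left(- \sqrt{-2} + \frac{320}{33}\right) = 1 \left(- i \sqrt{2} + \frac{320}{33}\right) = 1 \left(\frac{320}{33} - i \sqrt{2}\right) = \frac{320}{33} - i \sqrt{2}$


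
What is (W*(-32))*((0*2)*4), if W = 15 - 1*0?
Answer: 0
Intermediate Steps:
W = 15 (W = 15 + 0 = 15)
(W*(-32))*((0*2)*4) = (15*(-32))*((0*2)*4) = -0*4 = -480*0 = 0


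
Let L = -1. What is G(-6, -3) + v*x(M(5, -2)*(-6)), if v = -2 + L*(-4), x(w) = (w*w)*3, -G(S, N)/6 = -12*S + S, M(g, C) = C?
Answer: 468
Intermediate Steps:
G(S, N) = 66*S (G(S, N) = -6*(-12*S + S) = -(-66)*S = 66*S)
x(w) = 3*w**2 (x(w) = w**2*3 = 3*w**2)
v = 2 (v = -2 - 1*(-4) = -2 + 4 = 2)
G(-6, -3) + v*x(M(5, -2)*(-6)) = 66*(-6) + 2*(3*(-2*(-6))**2) = -396 + 2*(3*12**2) = -396 + 2*(3*144) = -396 + 2*432 = -396 + 864 = 468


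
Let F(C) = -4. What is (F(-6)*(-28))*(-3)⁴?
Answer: 9072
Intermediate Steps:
(F(-6)*(-28))*(-3)⁴ = -4*(-28)*(-3)⁴ = 112*81 = 9072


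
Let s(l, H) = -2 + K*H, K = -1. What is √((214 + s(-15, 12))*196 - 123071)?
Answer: 3*I*√9319 ≈ 289.6*I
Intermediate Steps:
s(l, H) = -2 - H
√((214 + s(-15, 12))*196 - 123071) = √((214 + (-2 - 1*12))*196 - 123071) = √((214 + (-2 - 12))*196 - 123071) = √((214 - 14)*196 - 123071) = √(200*196 - 123071) = √(39200 - 123071) = √(-83871) = 3*I*√9319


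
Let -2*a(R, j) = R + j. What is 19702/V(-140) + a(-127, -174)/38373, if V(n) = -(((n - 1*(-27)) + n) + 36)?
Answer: 1512115009/16653882 ≈ 90.797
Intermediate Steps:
a(R, j) = -R/2 - j/2 (a(R, j) = -(R + j)/2 = -R/2 - j/2)
V(n) = -63 - 2*n (V(n) = -(((n + 27) + n) + 36) = -(((27 + n) + n) + 36) = -((27 + 2*n) + 36) = -(63 + 2*n) = -63 - 2*n)
19702/V(-140) + a(-127, -174)/38373 = 19702/(-63 - 2*(-140)) + (-½*(-127) - ½*(-174))/38373 = 19702/(-63 + 280) + (127/2 + 87)*(1/38373) = 19702/217 + (301/2)*(1/38373) = 19702*(1/217) + 301/76746 = 19702/217 + 301/76746 = 1512115009/16653882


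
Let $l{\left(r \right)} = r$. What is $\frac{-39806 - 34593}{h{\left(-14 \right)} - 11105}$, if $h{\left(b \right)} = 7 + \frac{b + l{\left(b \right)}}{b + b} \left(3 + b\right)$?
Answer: $\frac{74399}{11109} \approx 6.6972$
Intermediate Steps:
$h{\left(b \right)} = 10 + b$ ($h{\left(b \right)} = 7 + \frac{b + b}{b + b} \left(3 + b\right) = 7 + \frac{2 b}{2 b} \left(3 + b\right) = 7 + 2 b \frac{1}{2 b} \left(3 + b\right) = 7 + 1 \left(3 + b\right) = 7 + \left(3 + b\right) = 10 + b$)
$\frac{-39806 - 34593}{h{\left(-14 \right)} - 11105} = \frac{-39806 - 34593}{\left(10 - 14\right) - 11105} = - \frac{74399}{-4 - 11105} = - \frac{74399}{-11109} = \left(-74399\right) \left(- \frac{1}{11109}\right) = \frac{74399}{11109}$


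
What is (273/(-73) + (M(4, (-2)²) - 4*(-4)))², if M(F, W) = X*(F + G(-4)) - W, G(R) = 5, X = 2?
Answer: 3674889/5329 ≈ 689.60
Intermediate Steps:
M(F, W) = 10 - W + 2*F (M(F, W) = 2*(F + 5) - W = 2*(5 + F) - W = (10 + 2*F) - W = 10 - W + 2*F)
(273/(-73) + (M(4, (-2)²) - 4*(-4)))² = (273/(-73) + ((10 - 1*(-2)² + 2*4) - 4*(-4)))² = (273*(-1/73) + ((10 - 1*4 + 8) + 16))² = (-273/73 + ((10 - 4 + 8) + 16))² = (-273/73 + (14 + 16))² = (-273/73 + 30)² = (1917/73)² = 3674889/5329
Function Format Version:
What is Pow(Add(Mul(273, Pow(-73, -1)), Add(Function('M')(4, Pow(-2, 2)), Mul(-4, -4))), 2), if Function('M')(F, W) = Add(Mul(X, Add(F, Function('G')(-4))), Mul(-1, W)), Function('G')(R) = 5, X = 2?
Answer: Rational(3674889, 5329) ≈ 689.60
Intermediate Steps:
Function('M')(F, W) = Add(10, Mul(-1, W), Mul(2, F)) (Function('M')(F, W) = Add(Mul(2, Add(F, 5)), Mul(-1, W)) = Add(Mul(2, Add(5, F)), Mul(-1, W)) = Add(Add(10, Mul(2, F)), Mul(-1, W)) = Add(10, Mul(-1, W), Mul(2, F)))
Pow(Add(Mul(273, Pow(-73, -1)), Add(Function('M')(4, Pow(-2, 2)), Mul(-4, -4))), 2) = Pow(Add(Mul(273, Pow(-73, -1)), Add(Add(10, Mul(-1, Pow(-2, 2)), Mul(2, 4)), Mul(-4, -4))), 2) = Pow(Add(Mul(273, Rational(-1, 73)), Add(Add(10, Mul(-1, 4), 8), 16)), 2) = Pow(Add(Rational(-273, 73), Add(Add(10, -4, 8), 16)), 2) = Pow(Add(Rational(-273, 73), Add(14, 16)), 2) = Pow(Add(Rational(-273, 73), 30), 2) = Pow(Rational(1917, 73), 2) = Rational(3674889, 5329)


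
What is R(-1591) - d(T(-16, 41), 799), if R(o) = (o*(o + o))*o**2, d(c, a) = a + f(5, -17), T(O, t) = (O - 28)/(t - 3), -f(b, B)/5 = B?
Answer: 12814767001038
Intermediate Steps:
f(b, B) = -5*B
T(O, t) = (-28 + O)/(-3 + t)
d(c, a) = 85 + a (d(c, a) = a - 5*(-17) = a + 85 = 85 + a)
R(o) = 2*o**4 (R(o) = (o*(2*o))*o**2 = (2*o**2)*o**2 = 2*o**4)
R(-1591) - d(T(-16, 41), 799) = 2*(-1591)**4 - (85 + 799) = 2*6407383500961 - 1*884 = 12814767001922 - 884 = 12814767001038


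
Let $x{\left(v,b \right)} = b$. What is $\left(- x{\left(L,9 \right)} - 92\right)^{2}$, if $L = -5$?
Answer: $10201$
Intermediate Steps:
$\left(- x{\left(L,9 \right)} - 92\right)^{2} = \left(\left(-1\right) 9 - 92\right)^{2} = \left(-9 - 92\right)^{2} = \left(-101\right)^{2} = 10201$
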